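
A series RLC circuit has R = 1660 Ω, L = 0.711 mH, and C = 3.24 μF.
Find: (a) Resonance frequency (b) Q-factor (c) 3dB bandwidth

Step 1 — Resonance: ω₀ = 1/√(LC) = 1/√(0.000711·3.24e-06) = 2.083e+04 rad/s.
Step 2 — f₀ = ω₀/(2π) = 3316 Hz.
Step 3 — Series Q: Q = ω₀L/R = 2.083e+04·0.000711/1660 = 0.008924.
Step 4 — Bandwidth: Δω = ω₀/Q = 2.335e+06 rad/s; BW = Δω/(2π) = 3.716e+05 Hz.

(a) f₀ = 3316 Hz  (b) Q = 0.008924  (c) BW = 3.716e+05 Hz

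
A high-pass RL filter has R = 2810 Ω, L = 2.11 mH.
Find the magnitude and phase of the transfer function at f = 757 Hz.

Step 1 — Angular frequency: ω = 2π·757 = 4756 rad/s.
Step 2 — Transfer function: H(jω) = jωL/(R + jωL).
Step 3 — Numerator jωL = j·10.04; denominator R + jωL = 2810 + j10.04.
Step 4 — H = 1.276e-05 + j0.003571.
Step 5 — Magnitude: |H| = 0.003571 (-48.9 dB); phase: φ = 89.8°.

|H| = 0.003571 (-48.9 dB), φ = 89.8°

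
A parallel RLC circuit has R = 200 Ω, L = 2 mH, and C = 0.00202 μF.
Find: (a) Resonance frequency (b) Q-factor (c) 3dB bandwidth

Step 1 — Resonance: ω₀ = 1/√(LC) = 1/√(0.002·2.02e-09) = 4.975e+05 rad/s.
Step 2 — f₀ = ω₀/(2π) = 7.918e+04 Hz.
Step 3 — Parallel Q: Q = R/(ω₀L) = 200/(4.975e+05·0.002) = 0.201.
Step 4 — Bandwidth: Δω = ω₀/Q = 2.475e+06 rad/s; BW = Δω/(2π) = 3.939e+05 Hz.

(a) f₀ = 7.918e+04 Hz  (b) Q = 0.201  (c) BW = 3.939e+05 Hz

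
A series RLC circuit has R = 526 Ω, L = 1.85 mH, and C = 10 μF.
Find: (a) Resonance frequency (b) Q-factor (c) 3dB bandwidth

Step 1 — Resonance: ω₀ = 1/√(LC) = 1/√(0.00185·1e-05) = 7352 rad/s.
Step 2 — f₀ = ω₀/(2π) = 1170 Hz.
Step 3 — Series Q: Q = ω₀L/R = 7352·0.00185/526 = 0.02586.
Step 4 — Bandwidth: Δω = ω₀/Q = 2.843e+05 rad/s; BW = Δω/(2π) = 4.525e+04 Hz.

(a) f₀ = 1170 Hz  (b) Q = 0.02586  (c) BW = 4.525e+04 Hz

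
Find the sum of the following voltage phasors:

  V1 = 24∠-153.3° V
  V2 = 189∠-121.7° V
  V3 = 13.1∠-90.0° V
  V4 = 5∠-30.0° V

Step 1 — Convert each phasor to rectangular form:
  V1 = 24·(cos(-153.3°) + j·sin(-153.3°)) = -21.44 - j10.78 V
  V2 = 189·(cos(-121.7°) + j·sin(-121.7°)) = -99.31 - j160.8 V
  V3 = 13.1·(cos(-90.0°) + j·sin(-90.0°)) = 0 - j13.1 V
  V4 = 5·(cos(-30.0°) + j·sin(-30.0°)) = 4.33 - j2.5 V
Step 2 — Sum components: V_total = -116.4 - j187.2 V.
Step 3 — Convert to polar: |V_total| = 220.4 V, ∠V_total = -121.9°.

V_total = 220.4∠-121.9° V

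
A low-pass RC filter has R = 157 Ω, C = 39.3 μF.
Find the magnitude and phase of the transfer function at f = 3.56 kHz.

Step 1 — Angular frequency: ω = 2π·3560 = 2.237e+04 rad/s.
Step 2 — Transfer function: H(jω) = 1/(1 + jωRC).
Step 3 — Denominator: 1 + jωRC = 1 + j·2.237e+04·157·3.93e-05 = 1 + j138.
Step 4 — H = 5.25e-05 - j0.007245.
Step 5 — Magnitude: |H| = 0.007245 (-42.8 dB); phase: φ = -89.6°.

|H| = 0.007245 (-42.8 dB), φ = -89.6°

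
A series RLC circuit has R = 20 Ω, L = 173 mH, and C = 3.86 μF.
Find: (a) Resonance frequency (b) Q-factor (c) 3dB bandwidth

Step 1 — Resonance: ω₀ = 1/√(LC) = 1/√(0.173·3.86e-06) = 1224 rad/s.
Step 2 — f₀ = ω₀/(2π) = 194.8 Hz.
Step 3 — Series Q: Q = ω₀L/R = 1224·0.173/20 = 10.59.
Step 4 — Bandwidth: Δω = ω₀/Q = 115.6 rad/s; BW = Δω/(2π) = 18.4 Hz.

(a) f₀ = 194.8 Hz  (b) Q = 10.59  (c) BW = 18.4 Hz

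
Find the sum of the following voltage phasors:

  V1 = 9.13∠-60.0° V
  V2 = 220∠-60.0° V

Step 1 — Convert each phasor to rectangular form:
  V1 = 9.13·(cos(-60.0°) + j·sin(-60.0°)) = 4.565 - j7.907 V
  V2 = 220·(cos(-60.0°) + j·sin(-60.0°)) = 110 - j190.5 V
Step 2 — Sum components: V_total = 114.6 - j198.4 V.
Step 3 — Convert to polar: |V_total| = 229.1 V, ∠V_total = -60.0°.

V_total = 229.1∠-60.0° V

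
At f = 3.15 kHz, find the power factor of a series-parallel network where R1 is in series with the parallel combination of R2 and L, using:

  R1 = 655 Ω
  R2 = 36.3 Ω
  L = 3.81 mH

Step 1 — Angular frequency: ω = 2π·f = 2π·3150 = 1.979e+04 rad/s.
Step 2 — Component impedances:
  R1: Z = R = 655 Ω
  R2: Z = R = 36.3 Ω
  L: Z = jωL = j·1.979e+04·0.00381 = 0 + j75.41 Ω
Step 3 — Parallel branch: R2 || L = 1/(1/R2 + 1/L) = 29.47 + j14.19 Ω.
Step 4 — Series with R1: Z_total = R1 + (R2 || L) = 684.5 + j14.19 Ω = 684.6∠1.2° Ω.
Step 5 — Power factor: PF = cos(φ) = Re(Z)/|Z| = 684.47/684.62 = 0.9998.
Step 6 — Type: Im(Z) = 14.19 ⇒ lagging (phase φ = 1.2°).

PF = 0.9998 (lagging, φ = 1.2°)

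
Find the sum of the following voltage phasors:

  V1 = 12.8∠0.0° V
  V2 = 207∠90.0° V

Step 1 — Convert each phasor to rectangular form:
  V1 = 12.8·(cos(0.0°) + j·sin(0.0°)) = 12.8 V
  V2 = 207·(cos(90.0°) + j·sin(90.0°)) = 0 + j207 V
Step 2 — Sum components: V_total = 12.8 + j207 V.
Step 3 — Convert to polar: |V_total| = 207.4 V, ∠V_total = 86.5°.

V_total = 207.4∠86.5° V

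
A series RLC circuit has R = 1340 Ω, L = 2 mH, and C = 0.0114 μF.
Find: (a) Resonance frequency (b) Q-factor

Step 1 — Resonance condition Im(Z)=0 gives ω₀ = 1/√(LC).
Step 2 — ω₀ = 1/√(0.002·1.14e-08) = 2.094e+05 rad/s.
Step 3 — f₀ = ω₀/(2π) = 3.333e+04 Hz.
Step 4 — Series Q: Q = ω₀L/R = 2.094e+05·0.002/1340 = 0.3126.

(a) f₀ = 3.333e+04 Hz  (b) Q = 0.3126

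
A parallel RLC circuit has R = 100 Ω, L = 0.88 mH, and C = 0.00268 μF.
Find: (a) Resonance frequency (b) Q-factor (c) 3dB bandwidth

Step 1 — Resonance: ω₀ = 1/√(LC) = 1/√(0.00088·2.68e-09) = 6.512e+05 rad/s.
Step 2 — f₀ = ω₀/(2π) = 1.036e+05 Hz.
Step 3 — Parallel Q: Q = R/(ω₀L) = 100/(6.512e+05·0.00088) = 0.1745.
Step 4 — Bandwidth: Δω = ω₀/Q = 3.731e+06 rad/s; BW = Δω/(2π) = 5.939e+05 Hz.

(a) f₀ = 1.036e+05 Hz  (b) Q = 0.1745  (c) BW = 5.939e+05 Hz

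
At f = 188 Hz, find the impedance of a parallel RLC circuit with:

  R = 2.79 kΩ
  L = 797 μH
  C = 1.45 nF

Step 1 — Angular frequency: ω = 2π·f = 2π·188 = 1181 rad/s.
Step 2 — Component impedances:
  R: Z = R = 2790 Ω
  L: Z = jωL = j·1181·0.000797 = 0 + j0.9414 Ω
  C: Z = 1/(jωC) = -j/(ω·C) = 0 - j5.838e+05 Ω
Step 3 — Parallel combination: 1/Z_total = 1/R + 1/L + 1/C; Z_total = 0.0003177 + j0.9414 Ω = 0.9414∠90.0° Ω.

Z = 0.0003177 + j0.9414 Ω = 0.9414∠90.0° Ω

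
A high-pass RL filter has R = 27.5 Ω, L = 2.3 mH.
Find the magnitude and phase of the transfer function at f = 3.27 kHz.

Step 1 — Angular frequency: ω = 2π·3270 = 2.055e+04 rad/s.
Step 2 — Transfer function: H(jω) = jωL/(R + jωL).
Step 3 — Numerator jωL = j·47.26; denominator R + jωL = 27.5 + j47.26.
Step 4 — H = 0.747 + j0.4347.
Step 5 — Magnitude: |H| = 0.8643 (-1.3 dB); phase: φ = 30.2°.

|H| = 0.8643 (-1.3 dB), φ = 30.2°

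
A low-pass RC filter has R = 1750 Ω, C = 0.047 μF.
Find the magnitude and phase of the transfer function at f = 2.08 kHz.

Step 1 — Angular frequency: ω = 2π·2080 = 1.307e+04 rad/s.
Step 2 — Transfer function: H(jω) = 1/(1 + jωRC).
Step 3 — Denominator: 1 + jωRC = 1 + j·1.307e+04·1750·4.7e-08 = 1 + j1.075.
Step 4 — H = 0.4639 - j0.4987.
Step 5 — Magnitude: |H| = 0.6811 (-3.3 dB); phase: φ = -47.1°.

|H| = 0.6811 (-3.3 dB), φ = -47.1°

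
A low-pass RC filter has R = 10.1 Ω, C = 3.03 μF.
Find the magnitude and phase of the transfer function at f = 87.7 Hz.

Step 1 — Angular frequency: ω = 2π·87.7 = 551 rad/s.
Step 2 — Transfer function: H(jω) = 1/(1 + jωRC).
Step 3 — Denominator: 1 + jωRC = 1 + j·551·10.1·3.03e-06 = 1 + j0.01686.
Step 4 — H = 0.9997 - j0.01686.
Step 5 — Magnitude: |H| = 0.9999 (-0.0 dB); phase: φ = -1.0°.

|H| = 0.9999 (-0.0 dB), φ = -1.0°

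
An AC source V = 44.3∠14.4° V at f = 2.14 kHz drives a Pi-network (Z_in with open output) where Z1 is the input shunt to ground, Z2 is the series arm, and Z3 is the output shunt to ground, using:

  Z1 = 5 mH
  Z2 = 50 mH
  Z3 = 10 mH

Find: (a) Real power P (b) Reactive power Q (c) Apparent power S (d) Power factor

Step 1 — Angular frequency: ω = 2π·f = 2π·2140 = 1.345e+04 rad/s.
Step 2 — Component impedances:
  Z1: Z = jωL = j·1.345e+04·0.005 = 0 + j67.23 Ω
  Z2: Z = jωL = j·1.345e+04·0.05 = 0 + j672.3 Ω
  Z3: Z = jωL = j·1.345e+04·0.01 = 0 + j134.5 Ω
Step 3 — With open output, the series arm Z2 and the output shunt Z3 appear in series to ground: Z2 + Z3 = 0 + j806.8 Ω.
Step 4 — Parallel with input shunt Z1: Z_in = Z1 || (Z2 + Z3) = 0 + j62.06 Ω = 62.06∠90.0° Ω.
Step 5 — Source phasor: V = 44.3∠14.4° V = 42.91 + j11.02 V.
Step 6 — Current: I = V / Z = 0.1775 - j0.6914 A = 0.7138∠-75.6° A.
Step 7 — Complex power: S = V·I* = 0 + j31.62 VA.
Step 8 — Real power: P = Re(S) = 0 W.
Step 9 — Reactive power: Q = Im(S) = 31.62 VAR.
Step 10 — Apparent power: |S| = 31.62 VA.
Step 11 — Power factor: PF = P/|S| = 0 (lagging).

(a) P = 0 W  (b) Q = 31.62 VAR  (c) S = 31.62 VA  (d) PF = 0 (lagging)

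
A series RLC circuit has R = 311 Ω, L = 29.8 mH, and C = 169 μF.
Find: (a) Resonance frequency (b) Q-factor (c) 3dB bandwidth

Step 1 — Resonance: ω₀ = 1/√(LC) = 1/√(0.0298·0.000169) = 445.6 rad/s.
Step 2 — f₀ = ω₀/(2π) = 70.92 Hz.
Step 3 — Series Q: Q = ω₀L/R = 445.6·0.0298/311 = 0.0427.
Step 4 — Bandwidth: Δω = ω₀/Q = 1.044e+04 rad/s; BW = Δω/(2π) = 1661 Hz.

(a) f₀ = 70.92 Hz  (b) Q = 0.0427  (c) BW = 1661 Hz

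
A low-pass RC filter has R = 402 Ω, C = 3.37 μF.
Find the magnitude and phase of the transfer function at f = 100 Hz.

Step 1 — Angular frequency: ω = 2π·100 = 628.3 rad/s.
Step 2 — Transfer function: H(jω) = 1/(1 + jωRC).
Step 3 — Denominator: 1 + jωRC = 1 + j·628.3·402·3.37e-06 = 1 + j0.8512.
Step 4 — H = 0.5799 - j0.4936.
Step 5 — Magnitude: |H| = 0.7615 (-2.4 dB); phase: φ = -40.4°.

|H| = 0.7615 (-2.4 dB), φ = -40.4°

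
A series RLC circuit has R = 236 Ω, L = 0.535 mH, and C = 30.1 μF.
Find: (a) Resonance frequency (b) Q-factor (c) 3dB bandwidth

Step 1 — Resonance: ω₀ = 1/√(LC) = 1/√(0.000535·3.01e-05) = 7880 rad/s.
Step 2 — f₀ = ω₀/(2π) = 1254 Hz.
Step 3 — Series Q: Q = ω₀L/R = 7880·0.000535/236 = 0.01786.
Step 4 — Bandwidth: Δω = ω₀/Q = 4.411e+05 rad/s; BW = Δω/(2π) = 7.021e+04 Hz.

(a) f₀ = 1254 Hz  (b) Q = 0.01786  (c) BW = 7.021e+04 Hz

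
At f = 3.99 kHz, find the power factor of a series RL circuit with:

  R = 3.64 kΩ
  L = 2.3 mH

Step 1 — Angular frequency: ω = 2π·f = 2π·3990 = 2.507e+04 rad/s.
Step 2 — Component impedances:
  R: Z = R = 3640 Ω
  L: Z = jωL = j·2.507e+04·0.0023 = 0 + j57.66 Ω
Step 3 — Series combination: Z_total = R + L = 3640 + j57.66 Ω = 3640∠0.9° Ω.
Step 4 — Power factor: PF = cos(φ) = Re(Z)/|Z| = 3640/3640.5 = 0.9999.
Step 5 — Type: Im(Z) = 57.66 ⇒ lagging (phase φ = 0.9°).

PF = 0.9999 (lagging, φ = 0.9°)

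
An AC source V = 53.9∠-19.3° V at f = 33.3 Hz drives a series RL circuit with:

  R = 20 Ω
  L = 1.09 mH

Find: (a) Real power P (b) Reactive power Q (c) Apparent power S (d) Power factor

Step 1 — Angular frequency: ω = 2π·f = 2π·33.3 = 209.2 rad/s.
Step 2 — Component impedances:
  R: Z = R = 20 Ω
  L: Z = jωL = j·209.2·0.00109 = 0 + j0.2281 Ω
Step 3 — Series combination: Z_total = R + L = 20 + j0.2281 Ω = 20∠0.7° Ω.
Step 4 — Source phasor: V = 53.9∠-19.3° V = 50.87 - j17.81 V.
Step 5 — Current: I = V / Z = 2.533 - j0.9196 A = 2.695∠-20.0° A.
Step 6 — Complex power: S = V·I* = 145.2 + j1.656 VA.
Step 7 — Real power: P = Re(S) = 145.2 W.
Step 8 — Reactive power: Q = Im(S) = 1.656 VAR.
Step 9 — Apparent power: |S| = 145.3 VA.
Step 10 — Power factor: PF = P/|S| = 0.9999 (lagging).

(a) P = 145.2 W  (b) Q = 1.656 VAR  (c) S = 145.3 VA  (d) PF = 0.9999 (lagging)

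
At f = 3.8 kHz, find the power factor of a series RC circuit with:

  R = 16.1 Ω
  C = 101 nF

Step 1 — Angular frequency: ω = 2π·f = 2π·3800 = 2.388e+04 rad/s.
Step 2 — Component impedances:
  R: Z = R = 16.1 Ω
  C: Z = 1/(jωC) = -j/(ω·C) = 0 - j414.7 Ω
Step 3 — Series combination: Z_total = R + C = 16.1 - j414.7 Ω = 415∠-87.8° Ω.
Step 4 — Power factor: PF = cos(φ) = Re(Z)/|Z| = 16.1/415 = 0.0388.
Step 5 — Type: Im(Z) = -414.7 ⇒ leading (phase φ = -87.8°).

PF = 0.0388 (leading, φ = -87.8°)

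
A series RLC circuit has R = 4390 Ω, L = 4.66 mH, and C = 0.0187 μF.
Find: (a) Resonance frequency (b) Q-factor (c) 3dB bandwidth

Step 1 — Resonance: ω₀ = 1/√(LC) = 1/√(0.00466·1.87e-08) = 1.071e+05 rad/s.
Step 2 — f₀ = ω₀/(2π) = 1.705e+04 Hz.
Step 3 — Series Q: Q = ω₀L/R = 1.071e+05·0.00466/4390 = 0.1137.
Step 4 — Bandwidth: Δω = ω₀/Q = 9.421e+05 rad/s; BW = Δω/(2π) = 1.499e+05 Hz.

(a) f₀ = 1.705e+04 Hz  (b) Q = 0.1137  (c) BW = 1.499e+05 Hz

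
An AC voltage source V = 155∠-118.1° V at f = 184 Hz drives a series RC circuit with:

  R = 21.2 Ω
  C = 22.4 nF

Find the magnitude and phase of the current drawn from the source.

Step 1 — Angular frequency: ω = 2π·f = 2π·184 = 1156 rad/s.
Step 2 — Component impedances:
  R: Z = R = 21.2 Ω
  C: Z = 1/(jωC) = -j/(ω·C) = 0 - j3.861e+04 Ω
Step 3 — Series combination: Z_total = R + C = 21.2 - j3.861e+04 Ω = 3.861e+04∠-90.0° Ω.
Step 4 — Source phasor: V = 155∠-118.1° V = -73.01 - j136.7 V.
Step 5 — Ohm's law: I = V / Z_total = (-73.01 - j136.7) / (21.2 - j3.861e+04) = 0.00354 - j0.001893 A.
Step 6 — Convert to polar: |I| = 0.004014 A, ∠I = -28.1°.

I = 0.004014∠-28.1° A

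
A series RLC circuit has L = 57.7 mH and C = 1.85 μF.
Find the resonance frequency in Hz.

Step 1 — Resonance condition Im(Z)=0 gives ω₀ = 1/√(LC).
Step 2 — ω₀ = 1/√(0.0577·1.85e-06) = 3061 rad/s.
Step 3 — f₀ = ω₀/(2π) = 487.1 Hz.

f₀ = 487.1 Hz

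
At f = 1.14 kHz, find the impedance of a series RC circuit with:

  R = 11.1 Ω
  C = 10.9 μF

Step 1 — Angular frequency: ω = 2π·f = 2π·1140 = 7163 rad/s.
Step 2 — Component impedances:
  R: Z = R = 11.1 Ω
  C: Z = 1/(jωC) = -j/(ω·C) = 0 - j12.81 Ω
Step 3 — Series combination: Z_total = R + C = 11.1 - j12.81 Ω = 16.95∠-49.1° Ω.

Z = 11.1 - j12.81 Ω = 16.95∠-49.1° Ω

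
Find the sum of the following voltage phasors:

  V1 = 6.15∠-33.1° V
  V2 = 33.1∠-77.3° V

Step 1 — Convert each phasor to rectangular form:
  V1 = 6.15·(cos(-33.1°) + j·sin(-33.1°)) = 5.152 - j3.359 V
  V2 = 33.1·(cos(-77.3°) + j·sin(-77.3°)) = 7.277 - j32.29 V
Step 2 — Sum components: V_total = 12.43 - j35.65 V.
Step 3 — Convert to polar: |V_total| = 37.75 V, ∠V_total = -70.8°.

V_total = 37.75∠-70.8° V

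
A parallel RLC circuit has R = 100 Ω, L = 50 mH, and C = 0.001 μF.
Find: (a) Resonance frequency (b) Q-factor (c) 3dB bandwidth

Step 1 — Resonance: ω₀ = 1/√(LC) = 1/√(0.05·1e-09) = 1.414e+05 rad/s.
Step 2 — f₀ = ω₀/(2π) = 2.251e+04 Hz.
Step 3 — Parallel Q: Q = R/(ω₀L) = 100/(1.414e+05·0.05) = 0.01414.
Step 4 — Bandwidth: Δω = ω₀/Q = 1e+07 rad/s; BW = Δω/(2π) = 1.592e+06 Hz.

(a) f₀ = 2.251e+04 Hz  (b) Q = 0.01414  (c) BW = 1.592e+06 Hz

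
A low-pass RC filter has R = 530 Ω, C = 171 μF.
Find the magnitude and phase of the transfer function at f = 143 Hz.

Step 1 — Angular frequency: ω = 2π·143 = 898.5 rad/s.
Step 2 — Transfer function: H(jω) = 1/(1 + jωRC).
Step 3 — Denominator: 1 + jωRC = 1 + j·898.5·530·0.000171 = 1 + j81.43.
Step 4 — H = 0.0001508 - j0.01228.
Step 5 — Magnitude: |H| = 0.01228 (-38.2 dB); phase: φ = -89.3°.

|H| = 0.01228 (-38.2 dB), φ = -89.3°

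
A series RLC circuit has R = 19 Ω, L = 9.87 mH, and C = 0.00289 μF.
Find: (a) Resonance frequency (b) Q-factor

Step 1 — Resonance condition Im(Z)=0 gives ω₀ = 1/√(LC).
Step 2 — ω₀ = 1/√(0.00987·2.89e-09) = 1.872e+05 rad/s.
Step 3 — f₀ = ω₀/(2π) = 2.98e+04 Hz.
Step 4 — Series Q: Q = ω₀L/R = 1.872e+05·0.00987/19 = 97.26.

(a) f₀ = 2.98e+04 Hz  (b) Q = 97.26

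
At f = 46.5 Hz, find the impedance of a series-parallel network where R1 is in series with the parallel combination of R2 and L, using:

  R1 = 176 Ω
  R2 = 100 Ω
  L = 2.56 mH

Step 1 — Angular frequency: ω = 2π·f = 2π·46.5 = 292.2 rad/s.
Step 2 — Component impedances:
  R1: Z = R = 176 Ω
  R2: Z = R = 100 Ω
  L: Z = jωL = j·292.2·0.00256 = 0 + j0.748 Ω
Step 3 — Parallel branch: R2 || L = 1/(1/R2 + 1/L) = 0.005594 + j0.7479 Ω.
Step 4 — Series with R1: Z_total = R1 + (R2 || L) = 176 + j0.7479 Ω = 176∠0.2° Ω.

Z = 176 + j0.7479 Ω = 176∠0.2° Ω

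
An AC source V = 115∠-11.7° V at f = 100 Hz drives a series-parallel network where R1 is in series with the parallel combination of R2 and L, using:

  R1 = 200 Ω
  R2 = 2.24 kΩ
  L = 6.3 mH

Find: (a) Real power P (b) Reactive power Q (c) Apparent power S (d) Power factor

Step 1 — Angular frequency: ω = 2π·f = 2π·100 = 628.3 rad/s.
Step 2 — Component impedances:
  R1: Z = R = 200 Ω
  R2: Z = R = 2240 Ω
  L: Z = jωL = j·628.3·0.0063 = 0 + j3.958 Ω
Step 3 — Parallel branch: R2 || L = 1/(1/R2 + 1/L) = 0.006995 + j3.958 Ω.
Step 4 — Series with R1: Z_total = R1 + (R2 || L) = 200 + j3.958 Ω = 200∠1.1° Ω.
Step 5 — Source phasor: V = 115∠-11.7° V = 112.6 - j23.32 V.
Step 6 — Current: I = V / Z = 0.5605 - j0.1277 A = 0.5749∠-12.8° A.
Step 7 — Complex power: S = V·I* = 66.1 + j1.308 VA.
Step 8 — Real power: P = Re(S) = 66.1 W.
Step 9 — Reactive power: Q = Im(S) = 1.308 VAR.
Step 10 — Apparent power: |S| = 66.11 VA.
Step 11 — Power factor: PF = P/|S| = 0.9998 (lagging).

(a) P = 66.1 W  (b) Q = 1.308 VAR  (c) S = 66.11 VA  (d) PF = 0.9998 (lagging)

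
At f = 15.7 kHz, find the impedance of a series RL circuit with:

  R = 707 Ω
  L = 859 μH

Step 1 — Angular frequency: ω = 2π·f = 2π·1.57e+04 = 9.865e+04 rad/s.
Step 2 — Component impedances:
  R: Z = R = 707 Ω
  L: Z = jωL = j·9.865e+04·0.000859 = 0 + j84.74 Ω
Step 3 — Series combination: Z_total = R + L = 707 + j84.74 Ω = 712.1∠6.8° Ω.

Z = 707 + j84.74 Ω = 712.1∠6.8° Ω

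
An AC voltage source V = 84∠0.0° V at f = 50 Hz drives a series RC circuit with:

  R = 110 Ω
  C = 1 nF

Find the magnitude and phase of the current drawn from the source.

Step 1 — Angular frequency: ω = 2π·f = 2π·50 = 314.2 rad/s.
Step 2 — Component impedances:
  R: Z = R = 110 Ω
  C: Z = 1/(jωC) = -j/(ω·C) = 0 - j3.183e+06 Ω
Step 3 — Series combination: Z_total = R + C = 110 - j3.183e+06 Ω = 3.183e+06∠-90.0° Ω.
Step 4 — Source phasor: V = 84∠0.0° V = 84 V.
Step 5 — Ohm's law: I = V / Z_total = (84) / (110 - j3.183e+06) = 9.12e-10 + j2.639e-05 A.
Step 6 — Convert to polar: |I| = 2.639e-05 A, ∠I = 90.0°.

I = 2.639e-05∠90.0° A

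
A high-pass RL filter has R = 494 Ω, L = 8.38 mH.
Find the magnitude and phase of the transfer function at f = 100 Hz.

Step 1 — Angular frequency: ω = 2π·100 = 628.3 rad/s.
Step 2 — Transfer function: H(jω) = jωL/(R + jωL).
Step 3 — Numerator jωL = j·5.265; denominator R + jωL = 494 + j5.265.
Step 4 — H = 0.0001136 + j0.01066.
Step 5 — Magnitude: |H| = 0.01066 (-39.4 dB); phase: φ = 89.4°.

|H| = 0.01066 (-39.4 dB), φ = 89.4°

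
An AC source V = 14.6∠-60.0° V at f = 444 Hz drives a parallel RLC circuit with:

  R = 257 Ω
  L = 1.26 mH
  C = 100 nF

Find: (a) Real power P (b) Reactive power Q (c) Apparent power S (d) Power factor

Step 1 — Angular frequency: ω = 2π·f = 2π·444 = 2790 rad/s.
Step 2 — Component impedances:
  R: Z = R = 257 Ω
  L: Z = jωL = j·2790·0.00126 = 0 + j3.515 Ω
  C: Z = 1/(jωC) = -j/(ω·C) = 0 - j3585 Ω
Step 3 — Parallel combination: 1/Z_total = 1/R + 1/L + 1/C; Z_total = 0.04816 + j3.518 Ω = 3.518∠89.2° Ω.
Step 4 — Source phasor: V = 14.6∠-60.0° V = 7.3 - j12.64 V.
Step 5 — Current: I = V / Z = -3.565 - j2.124 A = 4.15∠-149.2° A.
Step 6 — Complex power: S = V·I* = 0.8294 + j60.58 VA.
Step 7 — Real power: P = Re(S) = 0.8294 W.
Step 8 — Reactive power: Q = Im(S) = 60.58 VAR.
Step 9 — Apparent power: |S| = 60.59 VA.
Step 10 — Power factor: PF = P/|S| = 0.01369 (lagging).

(a) P = 0.8294 W  (b) Q = 60.58 VAR  (c) S = 60.59 VA  (d) PF = 0.01369 (lagging)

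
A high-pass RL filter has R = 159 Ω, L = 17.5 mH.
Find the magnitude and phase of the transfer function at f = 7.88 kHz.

Step 1 — Angular frequency: ω = 2π·7880 = 4.951e+04 rad/s.
Step 2 — Transfer function: H(jω) = jωL/(R + jωL).
Step 3 — Numerator jωL = j·866.5; denominator R + jωL = 159 + j866.5.
Step 4 — H = 0.9674 + j0.1775.
Step 5 — Magnitude: |H| = 0.9836 (-0.1 dB); phase: φ = 10.4°.

|H| = 0.9836 (-0.1 dB), φ = 10.4°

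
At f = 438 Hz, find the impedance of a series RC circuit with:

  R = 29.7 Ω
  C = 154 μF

Step 1 — Angular frequency: ω = 2π·f = 2π·438 = 2752 rad/s.
Step 2 — Component impedances:
  R: Z = R = 29.7 Ω
  C: Z = 1/(jωC) = -j/(ω·C) = 0 - j2.36 Ω
Step 3 — Series combination: Z_total = R + C = 29.7 - j2.36 Ω = 29.79∠-4.5° Ω.

Z = 29.7 - j2.36 Ω = 29.79∠-4.5° Ω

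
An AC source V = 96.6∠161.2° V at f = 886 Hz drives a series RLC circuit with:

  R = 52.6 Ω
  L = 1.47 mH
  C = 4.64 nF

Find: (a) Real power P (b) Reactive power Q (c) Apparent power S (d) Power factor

Step 1 — Angular frequency: ω = 2π·f = 2π·886 = 5567 rad/s.
Step 2 — Component impedances:
  R: Z = R = 52.6 Ω
  L: Z = jωL = j·5567·0.00147 = 0 + j8.183 Ω
  C: Z = 1/(jωC) = -j/(ω·C) = 0 - j3.871e+04 Ω
Step 3 — Series combination: Z_total = R + L + C = 52.6 - j3.871e+04 Ω = 3.871e+04∠-89.9° Ω.
Step 4 — Source phasor: V = 96.6∠161.2° V = -91.45 + j31.13 V.
Step 5 — Current: I = V / Z = -0.0008075 - j0.002361 A = 0.002496∠-108.9° A.
Step 6 — Complex power: S = V·I* = 0.0003276 - j0.2411 VA.
Step 7 — Real power: P = Re(S) = 0.0003276 W.
Step 8 — Reactive power: Q = Im(S) = -0.2411 VAR.
Step 9 — Apparent power: |S| = 0.2411 VA.
Step 10 — Power factor: PF = P/|S| = 0.001359 (leading).

(a) P = 0.0003276 W  (b) Q = -0.2411 VAR  (c) S = 0.2411 VA  (d) PF = 0.001359 (leading)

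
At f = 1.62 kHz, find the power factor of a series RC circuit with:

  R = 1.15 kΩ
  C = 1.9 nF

Step 1 — Angular frequency: ω = 2π·f = 2π·1620 = 1.018e+04 rad/s.
Step 2 — Component impedances:
  R: Z = R = 1150 Ω
  C: Z = 1/(jωC) = -j/(ω·C) = 0 - j5.171e+04 Ω
Step 3 — Series combination: Z_total = R + C = 1150 - j5.171e+04 Ω = 5.172e+04∠-88.7° Ω.
Step 4 — Power factor: PF = cos(φ) = Re(Z)/|Z| = 1150/5.172e+04 = 0.02224.
Step 5 — Type: Im(Z) = -5.171e+04 ⇒ leading (phase φ = -88.7°).

PF = 0.02224 (leading, φ = -88.7°)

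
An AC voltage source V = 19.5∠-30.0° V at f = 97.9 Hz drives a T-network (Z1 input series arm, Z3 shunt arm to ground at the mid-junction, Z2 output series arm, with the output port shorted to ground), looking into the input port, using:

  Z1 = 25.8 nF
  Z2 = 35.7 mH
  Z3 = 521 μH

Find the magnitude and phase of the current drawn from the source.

Step 1 — Angular frequency: ω = 2π·f = 2π·97.9 = 615.1 rad/s.
Step 2 — Component impedances:
  Z1: Z = 1/(jωC) = -j/(ω·C) = 0 - j6.301e+04 Ω
  Z2: Z = jωL = j·615.1·0.0357 = 0 + j21.96 Ω
  Z3: Z = jωL = j·615.1·0.000521 = 0 + j0.3205 Ω
Step 3 — With the output port shorted to ground, the output series arm Z2 runs from the junction to ground; the shunt arm Z3 also runs from the junction to ground. They appear in parallel: Z3 || Z2 = 0 + j0.3159 Ω.
Step 4 — Series with input arm Z1: Z_in = Z1 + (Z3 || Z2) = 0 - j6.301e+04 Ω = 6.301e+04∠-90.0° Ω.
Step 5 — Source phasor: V = 19.5∠-30.0° V = 16.89 - j9.75 V.
Step 6 — Ohm's law: I = V / Z_total = (16.89 - j9.75) / (0 - j6.301e+04) = 0.0001547 + j0.000268 A.
Step 7 — Convert to polar: |I| = 0.0003095 A, ∠I = 60.0°.

I = 0.0003095∠60.0° A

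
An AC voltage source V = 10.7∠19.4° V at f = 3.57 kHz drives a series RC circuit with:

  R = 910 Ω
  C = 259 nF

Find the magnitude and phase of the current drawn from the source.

Step 1 — Angular frequency: ω = 2π·f = 2π·3570 = 2.243e+04 rad/s.
Step 2 — Component impedances:
  R: Z = R = 910 Ω
  C: Z = 1/(jωC) = -j/(ω·C) = 0 - j172.1 Ω
Step 3 — Series combination: Z_total = R + C = 910 - j172.1 Ω = 926.1∠-10.7° Ω.
Step 4 — Source phasor: V = 10.7∠19.4° V = 10.09 + j3.554 V.
Step 5 — Ohm's law: I = V / Z_total = (10.09 + j3.554) / (910 - j172.1) = 0.009994 + j0.005796 A.
Step 6 — Convert to polar: |I| = 0.01155 A, ∠I = 30.1°.

I = 0.01155∠30.1° A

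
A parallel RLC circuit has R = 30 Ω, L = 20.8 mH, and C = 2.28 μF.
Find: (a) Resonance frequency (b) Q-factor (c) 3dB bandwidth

Step 1 — Resonance: ω₀ = 1/√(LC) = 1/√(0.0208·2.28e-06) = 4592 rad/s.
Step 2 — f₀ = ω₀/(2π) = 730.8 Hz.
Step 3 — Parallel Q: Q = R/(ω₀L) = 30/(4592·0.0208) = 0.3141.
Step 4 — Bandwidth: Δω = ω₀/Q = 1.462e+04 rad/s; BW = Δω/(2π) = 2327 Hz.

(a) f₀ = 730.8 Hz  (b) Q = 0.3141  (c) BW = 2327 Hz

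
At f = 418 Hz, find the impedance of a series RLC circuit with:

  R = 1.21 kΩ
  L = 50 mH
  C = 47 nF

Step 1 — Angular frequency: ω = 2π·f = 2π·418 = 2626 rad/s.
Step 2 — Component impedances:
  R: Z = R = 1210 Ω
  L: Z = jωL = j·2626·0.05 = 0 + j131.3 Ω
  C: Z = 1/(jωC) = -j/(ω·C) = 0 - j8101 Ω
Step 3 — Series combination: Z_total = R + L + C = 1210 - j7970 Ω = 8061∠-81.4° Ω.

Z = 1210 - j7970 Ω = 8061∠-81.4° Ω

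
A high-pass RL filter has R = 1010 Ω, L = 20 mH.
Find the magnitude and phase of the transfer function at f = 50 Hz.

Step 1 — Angular frequency: ω = 2π·50 = 314.2 rad/s.
Step 2 — Transfer function: H(jω) = jωL/(R + jωL).
Step 3 — Numerator jωL = j·6.283; denominator R + jωL = 1010 + j6.283.
Step 4 — H = 3.87e-05 + j0.006221.
Step 5 — Magnitude: |H| = 0.006221 (-44.1 dB); phase: φ = 89.6°.

|H| = 0.006221 (-44.1 dB), φ = 89.6°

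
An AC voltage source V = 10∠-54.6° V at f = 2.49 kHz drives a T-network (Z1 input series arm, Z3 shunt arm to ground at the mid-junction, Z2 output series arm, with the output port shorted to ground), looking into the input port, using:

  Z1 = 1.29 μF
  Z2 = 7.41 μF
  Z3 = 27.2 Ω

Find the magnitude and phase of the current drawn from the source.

Step 1 — Angular frequency: ω = 2π·f = 2π·2490 = 1.565e+04 rad/s.
Step 2 — Component impedances:
  Z1: Z = 1/(jωC) = -j/(ω·C) = 0 - j49.55 Ω
  Z2: Z = 1/(jωC) = -j/(ω·C) = 0 - j8.626 Ω
  Z3: Z = R = 27.2 Ω
Step 3 — With the output port shorted to ground, the output series arm Z2 runs from the junction to ground; the shunt arm Z3 also runs from the junction to ground. They appear in parallel: Z3 || Z2 = 2.486 - j7.838 Ω.
Step 4 — Series with input arm Z1: Z_in = Z1 + (Z3 || Z2) = 2.486 - j57.39 Ω = 57.44∠-87.5° Ω.
Step 5 — Source phasor: V = 10∠-54.6° V = 5.793 - j8.151 V.
Step 6 — Ohm's law: I = V / Z_total = (5.793 - j8.151) / (2.486 - j57.39) = 0.1461 + j0.09461 A.
Step 7 — Convert to polar: |I| = 0.1741 A, ∠I = 32.9°.

I = 0.1741∠32.9° A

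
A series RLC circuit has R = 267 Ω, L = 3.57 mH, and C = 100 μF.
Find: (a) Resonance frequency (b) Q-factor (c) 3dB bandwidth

Step 1 — Resonance: ω₀ = 1/√(LC) = 1/√(0.00357·0.0001) = 1674 rad/s.
Step 2 — f₀ = ω₀/(2π) = 266.4 Hz.
Step 3 — Series Q: Q = ω₀L/R = 1674·0.00357/267 = 0.02238.
Step 4 — Bandwidth: Δω = ω₀/Q = 7.479e+04 rad/s; BW = Δω/(2π) = 1.19e+04 Hz.

(a) f₀ = 266.4 Hz  (b) Q = 0.02238  (c) BW = 1.19e+04 Hz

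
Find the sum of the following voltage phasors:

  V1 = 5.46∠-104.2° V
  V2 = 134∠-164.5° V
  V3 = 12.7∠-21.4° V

Step 1 — Convert each phasor to rectangular form:
  V1 = 5.46·(cos(-104.2°) + j·sin(-104.2°)) = -1.339 - j5.293 V
  V2 = 134·(cos(-164.5°) + j·sin(-164.5°)) = -129.1 - j35.81 V
  V3 = 12.7·(cos(-21.4°) + j·sin(-21.4°)) = 11.82 - j4.634 V
Step 2 — Sum components: V_total = -118.6 - j45.74 V.
Step 3 — Convert to polar: |V_total| = 127.2 V, ∠V_total = -158.9°.

V_total = 127.2∠-158.9° V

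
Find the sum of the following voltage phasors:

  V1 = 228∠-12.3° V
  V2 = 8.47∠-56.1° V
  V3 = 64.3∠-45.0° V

Step 1 — Convert each phasor to rectangular form:
  V1 = 228·(cos(-12.3°) + j·sin(-12.3°)) = 222.8 - j48.57 V
  V2 = 8.47·(cos(-56.1°) + j·sin(-56.1°)) = 4.724 - j7.03 V
  V3 = 64.3·(cos(-45.0°) + j·sin(-45.0°)) = 45.47 - j45.47 V
Step 2 — Sum components: V_total = 273 - j101.1 V.
Step 3 — Convert to polar: |V_total| = 291.1 V, ∠V_total = -20.3°.

V_total = 291.1∠-20.3° V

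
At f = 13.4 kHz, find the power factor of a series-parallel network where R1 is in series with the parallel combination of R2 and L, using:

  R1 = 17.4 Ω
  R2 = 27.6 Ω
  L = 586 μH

Step 1 — Angular frequency: ω = 2π·f = 2π·1.34e+04 = 8.419e+04 rad/s.
Step 2 — Component impedances:
  R1: Z = R = 17.4 Ω
  R2: Z = R = 27.6 Ω
  L: Z = jωL = j·8.419e+04·0.000586 = 0 + j49.34 Ω
Step 3 — Parallel branch: R2 || L = 1/(1/R2 + 1/L) = 21.02 + j11.76 Ω.
Step 4 — Series with R1: Z_total = R1 + (R2 || L) = 38.42 + j11.76 Ω = 40.18∠17.0° Ω.
Step 5 — Power factor: PF = cos(φ) = Re(Z)/|Z| = 38.42/40.18 = 0.9562.
Step 6 — Type: Im(Z) = 11.76 ⇒ lagging (phase φ = 17.0°).

PF = 0.9562 (lagging, φ = 17.0°)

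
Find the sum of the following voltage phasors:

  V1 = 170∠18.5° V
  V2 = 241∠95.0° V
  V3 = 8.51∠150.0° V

Step 1 — Convert each phasor to rectangular form:
  V1 = 170·(cos(18.5°) + j·sin(18.5°)) = 161.2 + j53.94 V
  V2 = 241·(cos(95.0°) + j·sin(95.0°)) = -21 + j240.1 V
  V3 = 8.51·(cos(150.0°) + j·sin(150.0°)) = -7.37 + j4.255 V
Step 2 — Sum components: V_total = 132.8 + j298.3 V.
Step 3 — Convert to polar: |V_total| = 326.5 V, ∠V_total = 66.0°.

V_total = 326.5∠66.0° V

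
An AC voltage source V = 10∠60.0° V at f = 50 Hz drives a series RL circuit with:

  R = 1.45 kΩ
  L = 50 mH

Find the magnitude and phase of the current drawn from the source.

Step 1 — Angular frequency: ω = 2π·f = 2π·50 = 314.2 rad/s.
Step 2 — Component impedances:
  R: Z = R = 1450 Ω
  L: Z = jωL = j·314.2·0.05 = 0 + j15.71 Ω
Step 3 — Series combination: Z_total = R + L = 1450 + j15.71 Ω = 1450∠0.6° Ω.
Step 4 — Source phasor: V = 10∠60.0° V = 5 + j8.66 V.
Step 5 — Ohm's law: I = V / Z_total = (5 + j8.66) / (1450 + j15.71) = 0.003513 + j0.005935 A.
Step 6 — Convert to polar: |I| = 0.006896 A, ∠I = 59.4°.

I = 0.006896∠59.4° A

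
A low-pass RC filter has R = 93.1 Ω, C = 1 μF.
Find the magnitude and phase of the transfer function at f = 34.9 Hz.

Step 1 — Angular frequency: ω = 2π·34.9 = 219.3 rad/s.
Step 2 — Transfer function: H(jω) = 1/(1 + jωRC).
Step 3 — Denominator: 1 + jωRC = 1 + j·219.3·93.1·1e-06 = 1 + j0.02042.
Step 4 — H = 0.9996 - j0.02041.
Step 5 — Magnitude: |H| = 0.9998 (-0.0 dB); phase: φ = -1.2°.

|H| = 0.9998 (-0.0 dB), φ = -1.2°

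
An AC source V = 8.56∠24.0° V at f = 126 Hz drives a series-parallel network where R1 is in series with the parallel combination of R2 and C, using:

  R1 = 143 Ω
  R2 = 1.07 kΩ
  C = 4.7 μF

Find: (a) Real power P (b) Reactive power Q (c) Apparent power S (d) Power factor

Step 1 — Angular frequency: ω = 2π·f = 2π·126 = 791.7 rad/s.
Step 2 — Component impedances:
  R1: Z = R = 143 Ω
  R2: Z = R = 1070 Ω
  C: Z = 1/(jωC) = -j/(ω·C) = 0 - j268.8 Ω
Step 3 — Parallel branch: R2 || C = 1/(1/R2 + 1/C) = 63.5 - j252.8 Ω.
Step 4 — Series with R1: Z_total = R1 + (R2 || C) = 206.5 - j252.8 Ω = 326.4∠-50.8° Ω.
Step 5 — Source phasor: V = 8.56∠24.0° V = 7.82 + j3.482 V.
Step 6 — Current: I = V / Z = 0.006895 + j0.0253 A = 0.02622∠74.8° A.
Step 7 — Complex power: S = V·I* = 0.142 - j0.1739 VA.
Step 8 — Real power: P = Re(S) = 0.142 W.
Step 9 — Reactive power: Q = Im(S) = -0.1739 VAR.
Step 10 — Apparent power: |S| = 0.2245 VA.
Step 11 — Power factor: PF = P/|S| = 0.6326 (leading).

(a) P = 0.142 W  (b) Q = -0.1739 VAR  (c) S = 0.2245 VA  (d) PF = 0.6326 (leading)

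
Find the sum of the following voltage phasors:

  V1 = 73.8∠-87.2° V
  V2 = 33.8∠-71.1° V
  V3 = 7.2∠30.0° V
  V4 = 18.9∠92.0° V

Step 1 — Convert each phasor to rectangular form:
  V1 = 73.8·(cos(-87.2°) + j·sin(-87.2°)) = 3.605 - j73.71 V
  V2 = 33.8·(cos(-71.1°) + j·sin(-71.1°)) = 10.95 - j31.98 V
  V3 = 7.2·(cos(30.0°) + j·sin(30.0°)) = 6.235 + j3.6 V
  V4 = 18.9·(cos(92.0°) + j·sin(92.0°)) = -0.6596 + j18.89 V
Step 2 — Sum components: V_total = 20.13 - j83.2 V.
Step 3 — Convert to polar: |V_total| = 85.6 V, ∠V_total = -76.4°.

V_total = 85.6∠-76.4° V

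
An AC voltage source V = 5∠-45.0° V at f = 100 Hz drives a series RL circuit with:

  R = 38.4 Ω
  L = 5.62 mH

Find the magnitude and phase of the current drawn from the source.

Step 1 — Angular frequency: ω = 2π·f = 2π·100 = 628.3 rad/s.
Step 2 — Component impedances:
  R: Z = R = 38.4 Ω
  L: Z = jωL = j·628.3·0.00562 = 0 + j3.531 Ω
Step 3 — Series combination: Z_total = R + L = 38.4 + j3.531 Ω = 38.56∠5.3° Ω.
Step 4 — Source phasor: V = 5∠-45.0° V = 3.536 - j3.536 V.
Step 5 — Ohm's law: I = V / Z_total = (3.536 - j3.536) / (38.4 + j3.531) = 0.0829 - j0.09969 A.
Step 6 — Convert to polar: |I| = 0.1297 A, ∠I = -50.3°.

I = 0.1297∠-50.3° A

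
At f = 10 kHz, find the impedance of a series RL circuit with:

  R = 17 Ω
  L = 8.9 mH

Step 1 — Angular frequency: ω = 2π·f = 2π·1e+04 = 6.283e+04 rad/s.
Step 2 — Component impedances:
  R: Z = R = 17 Ω
  L: Z = jωL = j·6.283e+04·0.0089 = 0 + j559.2 Ω
Step 3 — Series combination: Z_total = R + L = 17 + j559.2 Ω = 559.5∠88.3° Ω.

Z = 17 + j559.2 Ω = 559.5∠88.3° Ω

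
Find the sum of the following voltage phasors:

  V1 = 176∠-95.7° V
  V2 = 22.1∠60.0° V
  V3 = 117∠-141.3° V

Step 1 — Convert each phasor to rectangular form:
  V1 = 176·(cos(-95.7°) + j·sin(-95.7°)) = -17.48 - j175.1 V
  V2 = 22.1·(cos(60.0°) + j·sin(60.0°)) = 11.05 + j19.14 V
  V3 = 117·(cos(-141.3°) + j·sin(-141.3°)) = -91.31 - j73.15 V
Step 2 — Sum components: V_total = -97.74 - j229.1 V.
Step 3 — Convert to polar: |V_total| = 249.1 V, ∠V_total = -113.1°.

V_total = 249.1∠-113.1° V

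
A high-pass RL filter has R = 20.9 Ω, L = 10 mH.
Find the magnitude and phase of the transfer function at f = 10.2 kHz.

Step 1 — Angular frequency: ω = 2π·1.02e+04 = 6.409e+04 rad/s.
Step 2 — Transfer function: H(jω) = jωL/(R + jωL).
Step 3 — Numerator jωL = j·640.9; denominator R + jωL = 20.9 + j640.9.
Step 4 — H = 0.9989 + j0.03258.
Step 5 — Magnitude: |H| = 0.9995 (-0.0 dB); phase: φ = 1.9°.

|H| = 0.9995 (-0.0 dB), φ = 1.9°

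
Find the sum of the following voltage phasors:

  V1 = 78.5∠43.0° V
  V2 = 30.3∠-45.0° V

Step 1 — Convert each phasor to rectangular form:
  V1 = 78.5·(cos(43.0°) + j·sin(43.0°)) = 57.41 + j53.54 V
  V2 = 30.3·(cos(-45.0°) + j·sin(-45.0°)) = 21.43 - j21.43 V
Step 2 — Sum components: V_total = 78.84 + j32.11 V.
Step 3 — Convert to polar: |V_total| = 85.13 V, ∠V_total = 22.2°.

V_total = 85.13∠22.2° V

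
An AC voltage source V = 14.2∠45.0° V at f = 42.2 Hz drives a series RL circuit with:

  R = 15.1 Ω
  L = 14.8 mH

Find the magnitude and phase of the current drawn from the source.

Step 1 — Angular frequency: ω = 2π·f = 2π·42.2 = 265.2 rad/s.
Step 2 — Component impedances:
  R: Z = R = 15.1 Ω
  L: Z = jωL = j·265.2·0.0148 = 0 + j3.924 Ω
Step 3 — Series combination: Z_total = R + L = 15.1 + j3.924 Ω = 15.6∠14.6° Ω.
Step 4 — Source phasor: V = 14.2∠45.0° V = 10.04 + j10.04 V.
Step 5 — Ohm's law: I = V / Z_total = (10.04 + j10.04) / (15.1 + j3.924) = 0.7848 + j0.461 A.
Step 6 — Convert to polar: |I| = 0.9102 A, ∠I = 30.4°.

I = 0.9102∠30.4° A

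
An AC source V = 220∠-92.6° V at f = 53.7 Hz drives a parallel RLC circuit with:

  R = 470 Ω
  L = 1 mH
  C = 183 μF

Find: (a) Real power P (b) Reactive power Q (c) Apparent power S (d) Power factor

Step 1 — Angular frequency: ω = 2π·f = 2π·53.7 = 337.4 rad/s.
Step 2 — Component impedances:
  R: Z = R = 470 Ω
  L: Z = jωL = j·337.4·0.001 = 0 + j0.3374 Ω
  C: Z = 1/(jωC) = -j/(ω·C) = 0 - j16.2 Ω
Step 3 — Parallel combination: 1/Z_total = 1/R + 1/L + 1/C; Z_total = 0.0002526 + j0.3446 Ω = 0.3446∠90.0° Ω.
Step 4 — Source phasor: V = 220∠-92.6° V = -9.98 - j219.8 V.
Step 5 — Current: I = V / Z = -637.8 + j28.49 A = 638.4∠177.4° A.
Step 6 — Complex power: S = V·I* = 103 + j1.405e+05 VA.
Step 7 — Real power: P = Re(S) = 103 W.
Step 8 — Reactive power: Q = Im(S) = 1.405e+05 VAR.
Step 9 — Apparent power: |S| = 1.405e+05 VA.
Step 10 — Power factor: PF = P/|S| = 0.0007332 (lagging).

(a) P = 103 W  (b) Q = 1.405e+05 VAR  (c) S = 1.405e+05 VA  (d) PF = 0.0007332 (lagging)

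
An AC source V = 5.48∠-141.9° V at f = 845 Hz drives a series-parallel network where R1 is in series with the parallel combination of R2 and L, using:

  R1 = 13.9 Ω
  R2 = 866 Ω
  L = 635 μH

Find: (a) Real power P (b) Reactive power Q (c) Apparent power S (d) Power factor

Step 1 — Angular frequency: ω = 2π·f = 2π·845 = 5309 rad/s.
Step 2 — Component impedances:
  R1: Z = R = 13.9 Ω
  R2: Z = R = 866 Ω
  L: Z = jωL = j·5309·0.000635 = 0 + j3.371 Ω
Step 3 — Parallel branch: R2 || L = 1/(1/R2 + 1/L) = 0.01312 + j3.371 Ω.
Step 4 — Series with R1: Z_total = R1 + (R2 || L) = 13.91 + j3.371 Ω = 14.32∠13.6° Ω.
Step 5 — Source phasor: V = 5.48∠-141.9° V = -4.312 - j3.381 V.
Step 6 — Current: I = V / Z = -0.3484 - j0.1586 A = 0.3828∠-155.5° A.
Step 7 — Complex power: S = V·I* = 2.039 + j0.494 VA.
Step 8 — Real power: P = Re(S) = 2.039 W.
Step 9 — Reactive power: Q = Im(S) = 0.494 VAR.
Step 10 — Apparent power: |S| = 2.098 VA.
Step 11 — Power factor: PF = P/|S| = 0.9719 (lagging).

(a) P = 2.039 W  (b) Q = 0.494 VAR  (c) S = 2.098 VA  (d) PF = 0.9719 (lagging)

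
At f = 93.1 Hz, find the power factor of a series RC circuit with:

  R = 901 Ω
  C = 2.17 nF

Step 1 — Angular frequency: ω = 2π·f = 2π·93.1 = 585 rad/s.
Step 2 — Component impedances:
  R: Z = R = 901 Ω
  C: Z = 1/(jωC) = -j/(ω·C) = 0 - j7.878e+05 Ω
Step 3 — Series combination: Z_total = R + C = 901 - j7.878e+05 Ω = 7.878e+05∠-89.9° Ω.
Step 4 — Power factor: PF = cos(φ) = Re(Z)/|Z| = 901/7.878e+05 = 0.001144.
Step 5 — Type: Im(Z) = -7.878e+05 ⇒ leading (phase φ = -89.9°).

PF = 0.001144 (leading, φ = -89.9°)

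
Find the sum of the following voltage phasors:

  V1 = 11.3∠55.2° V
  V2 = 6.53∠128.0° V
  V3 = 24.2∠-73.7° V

Step 1 — Convert each phasor to rectangular form:
  V1 = 11.3·(cos(55.2°) + j·sin(55.2°)) = 6.449 + j9.279 V
  V2 = 6.53·(cos(128.0°) + j·sin(128.0°)) = -4.02 + j5.146 V
  V3 = 24.2·(cos(-73.7°) + j·sin(-73.7°)) = 6.792 - j23.23 V
Step 2 — Sum components: V_total = 9.221 - j8.803 V.
Step 3 — Convert to polar: |V_total| = 12.75 V, ∠V_total = -43.7°.

V_total = 12.75∠-43.7° V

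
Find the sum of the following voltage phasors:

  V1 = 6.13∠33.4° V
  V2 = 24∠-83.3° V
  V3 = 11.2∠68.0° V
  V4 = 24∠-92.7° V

Step 1 — Convert each phasor to rectangular form:
  V1 = 6.13·(cos(33.4°) + j·sin(33.4°)) = 5.118 + j3.374 V
  V2 = 24·(cos(-83.3°) + j·sin(-83.3°)) = 2.8 - j23.84 V
  V3 = 11.2·(cos(68.0°) + j·sin(68.0°)) = 4.196 + j10.38 V
  V4 = 24·(cos(-92.7°) + j·sin(-92.7°)) = -1.131 - j23.97 V
Step 2 — Sum components: V_total = 10.98 - j34.05 V.
Step 3 — Convert to polar: |V_total| = 35.78 V, ∠V_total = -72.1°.

V_total = 35.78∠-72.1° V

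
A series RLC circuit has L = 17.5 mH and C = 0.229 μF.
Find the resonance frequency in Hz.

Step 1 — Resonance condition Im(Z)=0 gives ω₀ = 1/√(LC).
Step 2 — ω₀ = 1/√(0.0175·2.29e-07) = 1.58e+04 rad/s.
Step 3 — f₀ = ω₀/(2π) = 2514 Hz.

f₀ = 2514 Hz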